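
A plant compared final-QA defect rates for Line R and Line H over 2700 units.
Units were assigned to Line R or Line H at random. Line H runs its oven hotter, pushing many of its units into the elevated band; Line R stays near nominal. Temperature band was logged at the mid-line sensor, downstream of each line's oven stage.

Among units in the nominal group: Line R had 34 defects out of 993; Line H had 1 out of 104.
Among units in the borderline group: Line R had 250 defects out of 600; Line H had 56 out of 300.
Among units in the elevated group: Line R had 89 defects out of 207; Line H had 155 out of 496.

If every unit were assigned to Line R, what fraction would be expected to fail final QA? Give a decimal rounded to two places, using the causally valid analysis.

Stratifying would compare lines among units the lines themselves sorted into in-process temperature band groups — a form of selection on an intermediate. The unconditioned pooled rates give the total causal effect.
So P(outcome | do(Line R)) is just the pooled rate for Line R: 373/1800 = 0.207.

0.21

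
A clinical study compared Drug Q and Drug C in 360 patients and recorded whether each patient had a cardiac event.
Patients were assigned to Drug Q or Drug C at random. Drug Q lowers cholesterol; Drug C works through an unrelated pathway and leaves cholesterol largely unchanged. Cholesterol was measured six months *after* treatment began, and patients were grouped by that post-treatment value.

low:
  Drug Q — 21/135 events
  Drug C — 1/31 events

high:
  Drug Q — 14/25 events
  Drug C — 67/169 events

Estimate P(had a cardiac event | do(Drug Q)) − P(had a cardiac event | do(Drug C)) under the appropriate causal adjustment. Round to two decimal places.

Cholesterol here is a post-treatment variable shaped by the drug; conditioning on it would introduce bias rather than remove it. The overall comparison is the causal one.
The causal difference is the pooled difference: 0.219 − 0.340 = -0.121.

-0.12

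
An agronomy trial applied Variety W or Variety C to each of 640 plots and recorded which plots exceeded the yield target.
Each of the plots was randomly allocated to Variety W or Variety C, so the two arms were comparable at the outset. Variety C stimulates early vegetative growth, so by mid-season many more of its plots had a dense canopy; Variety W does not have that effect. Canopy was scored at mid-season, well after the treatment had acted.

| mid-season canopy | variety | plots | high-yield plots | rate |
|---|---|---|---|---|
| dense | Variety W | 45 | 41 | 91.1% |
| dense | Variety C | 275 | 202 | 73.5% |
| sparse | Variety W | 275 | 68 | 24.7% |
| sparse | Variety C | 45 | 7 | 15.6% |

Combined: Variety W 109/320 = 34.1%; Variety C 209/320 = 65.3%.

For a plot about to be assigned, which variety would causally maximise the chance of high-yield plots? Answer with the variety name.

Variety C

The stratified and pooled comparisons disagree (Variety W wins within each mid-season canopy; Variety C wins overall), so the answer turns on the causal role of mid-season canopy.
Because the variety influences mid-season canopy, mid-season canopy is a post-treatment mediator, not a confounder. Stratifying on it would bias the estimate; the causal effect is the crude pooled difference.
Pooled: Variety W 34.1% vs Variety C 65.3%; Variety C is higher overall.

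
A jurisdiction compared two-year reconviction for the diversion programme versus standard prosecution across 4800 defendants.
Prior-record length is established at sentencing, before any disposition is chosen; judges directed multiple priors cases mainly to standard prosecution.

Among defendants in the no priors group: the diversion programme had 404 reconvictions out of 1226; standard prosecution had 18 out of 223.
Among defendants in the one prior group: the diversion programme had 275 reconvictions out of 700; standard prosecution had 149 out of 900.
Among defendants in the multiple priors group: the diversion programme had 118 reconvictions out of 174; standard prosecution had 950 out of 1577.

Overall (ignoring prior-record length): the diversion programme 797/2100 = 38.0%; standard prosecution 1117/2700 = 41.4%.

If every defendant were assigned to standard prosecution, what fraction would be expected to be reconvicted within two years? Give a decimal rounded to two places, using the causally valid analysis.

Within every prior-record length level standard prosecution has the lower rate, yet pooled the diversion programme does — Simpson's reversal.
Here prior-record length is a common cause — it drives both which disposition a case falls under and the outcome. The crude comparison mixes populations; the stratum-specific rates are the causally relevant ones.
Standardising standard prosecution to the population prior-record length mix: 0.302·18/223 + 0.333·149/900 + 0.365·950/1577 = 0.299.

0.30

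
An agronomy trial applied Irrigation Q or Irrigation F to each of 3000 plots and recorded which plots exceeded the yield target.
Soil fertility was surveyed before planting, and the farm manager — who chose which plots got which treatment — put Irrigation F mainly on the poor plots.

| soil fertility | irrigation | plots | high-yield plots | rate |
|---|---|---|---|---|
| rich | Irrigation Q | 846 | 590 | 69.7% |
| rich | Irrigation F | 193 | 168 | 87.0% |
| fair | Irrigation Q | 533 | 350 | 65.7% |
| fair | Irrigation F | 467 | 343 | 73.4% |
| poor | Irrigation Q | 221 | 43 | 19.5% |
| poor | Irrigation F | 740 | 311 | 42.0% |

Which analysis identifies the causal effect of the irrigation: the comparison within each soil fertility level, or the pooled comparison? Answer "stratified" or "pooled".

Irrigation F is higher inside every soil fertility stratum but Irrigation Q is higher in aggregate. Whether to stratify depends on how soil fertility relates to the irrigation.
Soil fertility differs across irrigations for reasons unrelated to any effect of the irrigation itself, and it separately predicts the outcome — a classic confounder. We must compare within soil fertility levels.
Within each level — rich: 69.7% vs 87.0%; fair: 65.7% vs 73.4%; poor: 19.5% vs 42.0% — Irrigation F is higher every time.

stratified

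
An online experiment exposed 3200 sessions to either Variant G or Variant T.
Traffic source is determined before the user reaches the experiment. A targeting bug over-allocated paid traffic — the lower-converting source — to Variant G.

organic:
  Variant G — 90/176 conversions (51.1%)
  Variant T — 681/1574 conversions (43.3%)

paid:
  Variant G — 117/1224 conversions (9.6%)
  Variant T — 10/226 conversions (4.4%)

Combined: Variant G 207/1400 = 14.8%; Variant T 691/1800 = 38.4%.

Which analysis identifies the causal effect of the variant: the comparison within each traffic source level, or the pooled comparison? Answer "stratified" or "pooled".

The traffic source-specific comparison favours Variant G throughout, but the pooled figures favour Variant T. The question is whether to condition on traffic source.
Here traffic source is a common cause — it drives both which variant a case falls under and the outcome. The crude comparison mixes populations; the stratum-specific rates are the causally relevant ones.
Within each level — organic: 51.1% vs 43.3%; paid: 9.6% vs 4.4% — Variant G is higher every time.

stratified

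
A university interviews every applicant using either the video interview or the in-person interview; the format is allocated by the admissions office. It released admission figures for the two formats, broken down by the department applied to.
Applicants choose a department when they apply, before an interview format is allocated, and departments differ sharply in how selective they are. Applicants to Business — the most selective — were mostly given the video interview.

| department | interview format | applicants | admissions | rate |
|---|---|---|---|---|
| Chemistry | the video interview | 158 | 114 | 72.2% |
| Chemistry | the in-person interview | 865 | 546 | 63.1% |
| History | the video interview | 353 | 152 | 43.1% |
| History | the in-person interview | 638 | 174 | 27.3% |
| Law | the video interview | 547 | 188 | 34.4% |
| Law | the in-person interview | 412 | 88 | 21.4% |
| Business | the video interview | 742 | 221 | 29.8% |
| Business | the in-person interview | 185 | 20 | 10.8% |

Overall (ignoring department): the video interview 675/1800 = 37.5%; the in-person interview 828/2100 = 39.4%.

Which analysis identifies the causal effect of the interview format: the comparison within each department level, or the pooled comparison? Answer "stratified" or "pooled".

The stratified and pooled comparisons disagree (the video interview wins within each department; the in-person interview wins overall), so the answer turns on the causal role of department.
Nothing the interview format does changes department; the imbalance is an allocation artefact. With department also predicting the outcome, the pooled figure is confounded, and the within-stratum comparison is the causal one.
Within each level — Chemistry: 72.2% vs 63.1%; History: 43.1% vs 27.3%; Law: 34.4% vs 21.4%; Business: 29.8% vs 10.8% — the video interview is higher every time.

stratified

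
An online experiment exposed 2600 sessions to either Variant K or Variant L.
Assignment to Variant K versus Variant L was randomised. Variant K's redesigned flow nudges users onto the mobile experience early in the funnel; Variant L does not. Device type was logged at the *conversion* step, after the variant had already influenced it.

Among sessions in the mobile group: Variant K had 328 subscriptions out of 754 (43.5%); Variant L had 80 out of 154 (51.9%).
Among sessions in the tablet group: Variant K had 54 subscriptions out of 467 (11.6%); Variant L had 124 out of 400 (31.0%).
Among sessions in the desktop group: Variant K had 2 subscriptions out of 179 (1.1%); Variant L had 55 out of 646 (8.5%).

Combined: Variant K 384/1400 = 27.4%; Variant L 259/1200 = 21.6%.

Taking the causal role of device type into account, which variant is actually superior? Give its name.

Because the variant influences device type, device type is a post-treatment mediator, not a confounder. Stratifying on it would bias the estimate; the causal effect is the crude pooled difference.
Pooled: Variant K 27.4% vs Variant L 21.6%; Variant K is higher overall.

Variant K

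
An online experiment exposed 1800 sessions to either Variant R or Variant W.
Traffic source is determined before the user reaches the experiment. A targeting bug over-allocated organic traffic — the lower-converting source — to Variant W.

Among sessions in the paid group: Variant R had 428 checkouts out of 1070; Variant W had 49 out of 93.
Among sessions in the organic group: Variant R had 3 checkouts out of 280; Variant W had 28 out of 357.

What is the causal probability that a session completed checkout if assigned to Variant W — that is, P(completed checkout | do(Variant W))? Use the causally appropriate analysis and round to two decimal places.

Variant W is higher inside every traffic source stratum but Variant R is higher in aggregate. Whether to stratify depends on how traffic source relates to the variant.
Nothing the variant does changes traffic source; the imbalance is an allocation artefact. With traffic source also predicting the outcome, the pooled figure is confounded, and the within-stratum comparison is the causal one.
Standardising Variant W to the population traffic source mix: 0.646·49/93 + 0.354·28/357 = 0.368.

0.37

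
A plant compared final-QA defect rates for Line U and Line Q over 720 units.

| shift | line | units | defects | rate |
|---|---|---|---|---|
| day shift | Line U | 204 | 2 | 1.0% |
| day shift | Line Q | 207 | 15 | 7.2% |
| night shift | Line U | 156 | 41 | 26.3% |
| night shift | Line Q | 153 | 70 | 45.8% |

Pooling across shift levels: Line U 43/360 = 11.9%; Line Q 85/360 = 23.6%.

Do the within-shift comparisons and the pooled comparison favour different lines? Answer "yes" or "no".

Within each shift level (day shift 1.0% vs 7.2%; night shift 26.3% vs 45.8%), Line U has the lower rate every time. Pooled: 11.9% vs 23.6% — Line U has the lower rate overall. They agree.

no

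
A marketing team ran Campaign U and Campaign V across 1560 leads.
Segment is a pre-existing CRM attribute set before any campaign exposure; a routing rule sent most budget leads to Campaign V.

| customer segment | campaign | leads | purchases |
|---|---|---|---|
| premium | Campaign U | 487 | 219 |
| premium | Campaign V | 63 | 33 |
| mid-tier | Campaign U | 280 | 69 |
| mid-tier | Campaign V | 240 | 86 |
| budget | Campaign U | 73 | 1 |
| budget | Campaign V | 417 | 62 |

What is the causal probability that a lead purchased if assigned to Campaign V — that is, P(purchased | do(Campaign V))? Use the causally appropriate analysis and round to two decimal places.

0.35

Campaign V is higher inside every customer segment stratum but Campaign U is higher in aggregate. Whether to stratify depends on how customer segment relates to the campaign.
The imbalance in customer segment arose from how leads were allocated, not from anything the campaign did; and customer segment independently affects the outcome. The pooled gap is confounded — condition on customer segment.
Standardising Campaign V to the population customer segment mix: 0.353·33/63 + 0.333·86/240 + 0.314·62/417 = 0.351.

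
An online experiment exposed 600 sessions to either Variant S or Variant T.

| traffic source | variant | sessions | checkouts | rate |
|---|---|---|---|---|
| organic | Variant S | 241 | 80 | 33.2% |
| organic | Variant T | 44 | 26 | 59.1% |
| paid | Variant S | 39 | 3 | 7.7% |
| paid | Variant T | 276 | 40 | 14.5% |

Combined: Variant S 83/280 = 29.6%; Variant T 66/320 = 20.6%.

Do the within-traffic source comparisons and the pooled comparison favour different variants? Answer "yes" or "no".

Within each traffic source level (organic 33.2% vs 59.1%; paid 7.7% vs 14.5%), Variant T has the higher rate every time. Pooled: 29.6% vs 20.6% — Variant S has the higher rate overall. The two comparisons disagree.

yes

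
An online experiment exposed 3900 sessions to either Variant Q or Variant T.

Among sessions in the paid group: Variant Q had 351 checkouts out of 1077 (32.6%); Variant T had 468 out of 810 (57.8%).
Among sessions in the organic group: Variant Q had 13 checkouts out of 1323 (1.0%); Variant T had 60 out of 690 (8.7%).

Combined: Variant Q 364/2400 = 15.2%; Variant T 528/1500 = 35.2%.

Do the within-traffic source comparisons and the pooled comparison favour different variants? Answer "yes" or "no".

no

Within each traffic source level (paid 32.6% vs 57.8%; organic 1.0% vs 8.7%), Variant T has the higher rate every time. Pooled: 15.2% vs 35.2% — Variant T has the higher rate overall. They agree.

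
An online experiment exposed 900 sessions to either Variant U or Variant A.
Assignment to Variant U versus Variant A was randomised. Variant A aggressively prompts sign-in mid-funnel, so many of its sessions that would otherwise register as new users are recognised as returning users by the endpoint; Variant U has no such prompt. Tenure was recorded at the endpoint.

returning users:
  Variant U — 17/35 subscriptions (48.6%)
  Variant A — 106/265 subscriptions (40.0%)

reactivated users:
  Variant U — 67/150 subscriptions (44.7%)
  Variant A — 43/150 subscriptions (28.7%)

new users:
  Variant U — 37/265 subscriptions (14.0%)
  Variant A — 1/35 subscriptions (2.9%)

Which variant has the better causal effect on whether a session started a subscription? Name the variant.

Variant U is higher inside every user tenure stratum but Variant A is higher in aggregate. Whether to stratify depends on how user tenure relates to the variant.
User tenure is downstream of the variant. One should not condition on a consequence of treatment, so the overall rates are the right comparison.
Pooled: Variant U 26.9% vs Variant A 33.3%; Variant A is higher overall.

Variant A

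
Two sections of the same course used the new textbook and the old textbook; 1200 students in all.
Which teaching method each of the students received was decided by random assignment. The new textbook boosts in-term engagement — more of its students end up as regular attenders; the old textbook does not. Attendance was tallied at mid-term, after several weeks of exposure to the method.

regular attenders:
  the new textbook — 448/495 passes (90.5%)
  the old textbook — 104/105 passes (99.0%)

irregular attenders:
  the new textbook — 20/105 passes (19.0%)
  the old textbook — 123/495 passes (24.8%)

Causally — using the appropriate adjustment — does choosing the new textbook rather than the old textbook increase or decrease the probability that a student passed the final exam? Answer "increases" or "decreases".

Because the teaching method influences mid-term attendance, mid-term attendance is a post-treatment mediator, not a confounder. Stratifying on it would bias the estimate; the causal effect is the crude pooled difference.
Pooled: the new textbook 78.0% vs the old textbook 37.8%; the new textbook is higher overall.

increases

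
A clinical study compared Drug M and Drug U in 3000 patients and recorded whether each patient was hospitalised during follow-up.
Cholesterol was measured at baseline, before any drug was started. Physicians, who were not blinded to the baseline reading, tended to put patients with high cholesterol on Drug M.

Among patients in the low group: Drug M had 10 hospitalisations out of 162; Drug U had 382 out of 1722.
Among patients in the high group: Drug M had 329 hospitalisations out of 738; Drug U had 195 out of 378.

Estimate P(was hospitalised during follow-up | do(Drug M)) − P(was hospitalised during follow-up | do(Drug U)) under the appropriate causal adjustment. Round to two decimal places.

Cholesterol satisfies the back-door criterion: it is not a descendant of the drug, and it blocks the spurious path from drug to outcome. Adjusting for it (i.e., using the within-cholesterol rates) gives the causal effect.
Adjusting over the population distribution of cholesterol: 0.628·(0.062−0.222) + 0.372·(0.446−0.516) = -0.127.

-0.13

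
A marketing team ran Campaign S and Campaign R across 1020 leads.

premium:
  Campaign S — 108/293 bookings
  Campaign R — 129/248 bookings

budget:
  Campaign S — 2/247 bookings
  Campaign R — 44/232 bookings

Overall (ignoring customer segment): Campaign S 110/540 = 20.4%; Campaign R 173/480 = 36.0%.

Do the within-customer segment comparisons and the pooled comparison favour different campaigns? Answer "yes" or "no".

Within each customer segment level (premium 36.9% vs 52.0%; budget 0.8% vs 19.0%), Campaign R has the higher rate every time. Pooled: 20.4% vs 36.0% — Campaign R has the higher rate overall. They agree.

no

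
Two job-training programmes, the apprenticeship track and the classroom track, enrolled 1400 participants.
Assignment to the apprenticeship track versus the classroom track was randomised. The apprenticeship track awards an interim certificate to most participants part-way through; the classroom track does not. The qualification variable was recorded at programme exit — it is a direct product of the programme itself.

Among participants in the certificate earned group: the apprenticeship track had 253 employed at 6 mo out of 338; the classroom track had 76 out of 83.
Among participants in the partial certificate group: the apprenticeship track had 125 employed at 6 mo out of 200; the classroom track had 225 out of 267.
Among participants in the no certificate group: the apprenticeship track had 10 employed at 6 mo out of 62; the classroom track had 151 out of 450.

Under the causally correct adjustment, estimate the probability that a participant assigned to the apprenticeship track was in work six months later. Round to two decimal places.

The stratified and pooled comparisons disagree (the classroom track wins within each qualification attained during the programme; the apprenticeship track wins overall), so the answer turns on the causal role of qualification attained during the programme.
Qualification attained during the programme here is a post-treatment variable shaped by the programme; conditioning on it would introduce bias rather than remove it. The overall comparison is the causal one.
So P(outcome | do(the apprenticeship track)) is just the pooled rate for the apprenticeship track: 388/600 = 0.647.

0.65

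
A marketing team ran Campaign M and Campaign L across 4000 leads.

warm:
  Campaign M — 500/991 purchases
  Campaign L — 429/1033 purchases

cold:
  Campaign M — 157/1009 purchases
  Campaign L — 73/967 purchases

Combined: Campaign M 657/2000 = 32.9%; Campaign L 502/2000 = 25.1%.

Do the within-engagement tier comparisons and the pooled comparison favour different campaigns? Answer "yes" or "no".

no

Within each engagement tier level (warm 50.5% vs 41.5%; cold 15.6% vs 7.5%), Campaign M has the higher rate every time. Pooled: 32.9% vs 25.1% — Campaign M has the higher rate overall. They agree.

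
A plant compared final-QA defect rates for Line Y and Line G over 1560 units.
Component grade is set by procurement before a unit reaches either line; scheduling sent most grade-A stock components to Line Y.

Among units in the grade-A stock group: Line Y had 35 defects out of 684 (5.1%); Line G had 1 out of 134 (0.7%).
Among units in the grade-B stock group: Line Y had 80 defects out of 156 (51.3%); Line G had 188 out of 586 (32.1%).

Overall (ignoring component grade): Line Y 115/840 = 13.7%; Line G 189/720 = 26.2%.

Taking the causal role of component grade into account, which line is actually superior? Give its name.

The component grade-specific comparison favours Line G throughout, but the pooled figures favour Line Y. The question is whether to condition on component grade.
Since component grade is a pre-existing factor (not a product of the line) and it affects the outcome on its own, it is a confounder. The stratified rates, not the pooled rate, identify the causal effect.
Within each level — grade-A stock: 5.1% vs 0.7%; grade-B stock: 51.3% vs 32.1% — Line G is lower every time.

Line G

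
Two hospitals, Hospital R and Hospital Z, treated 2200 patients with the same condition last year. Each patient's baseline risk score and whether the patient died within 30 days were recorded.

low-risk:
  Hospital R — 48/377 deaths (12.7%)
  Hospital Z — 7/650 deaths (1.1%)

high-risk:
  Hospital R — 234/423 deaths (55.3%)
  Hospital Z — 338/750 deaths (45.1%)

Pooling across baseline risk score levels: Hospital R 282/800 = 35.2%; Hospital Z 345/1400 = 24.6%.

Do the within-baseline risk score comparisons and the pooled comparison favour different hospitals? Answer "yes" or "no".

Within each baseline risk score level (low-risk 12.7% vs 1.1%; high-risk 55.3% vs 45.1%), Hospital Z has the lower rate every time. Pooled: 35.2% vs 24.6% — Hospital Z has the lower rate overall. They agree.

no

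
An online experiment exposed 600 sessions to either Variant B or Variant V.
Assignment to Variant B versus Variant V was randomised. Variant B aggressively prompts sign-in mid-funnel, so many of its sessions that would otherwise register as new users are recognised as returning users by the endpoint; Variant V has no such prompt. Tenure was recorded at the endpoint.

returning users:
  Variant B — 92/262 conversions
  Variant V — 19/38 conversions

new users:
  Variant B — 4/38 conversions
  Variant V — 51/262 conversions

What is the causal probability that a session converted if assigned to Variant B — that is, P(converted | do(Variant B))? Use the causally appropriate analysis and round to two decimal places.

Variant V is higher inside every user tenure stratum but Variant B is higher in aggregate. Whether to stratify depends on how user tenure relates to the variant.
Because the variant influences user tenure, user tenure is a post-treatment mediator, not a confounder. Stratifying on it would bias the estimate; the causal effect is the crude pooled difference.
So P(outcome | do(Variant B)) is just the pooled rate for Variant B: 96/300 = 0.320.

0.32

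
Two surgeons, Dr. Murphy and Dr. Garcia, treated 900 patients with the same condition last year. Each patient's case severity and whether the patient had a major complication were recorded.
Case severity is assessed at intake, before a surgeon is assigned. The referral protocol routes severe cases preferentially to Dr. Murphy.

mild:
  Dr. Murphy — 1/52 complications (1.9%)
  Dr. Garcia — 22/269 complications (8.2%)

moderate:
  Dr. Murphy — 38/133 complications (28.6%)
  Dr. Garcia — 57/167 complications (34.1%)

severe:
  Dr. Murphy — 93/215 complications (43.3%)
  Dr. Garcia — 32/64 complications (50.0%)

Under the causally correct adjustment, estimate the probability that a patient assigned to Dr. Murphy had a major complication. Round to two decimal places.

0.24

Nothing the surgeon does changes case severity; the imbalance is an allocation artefact. With case severity also predicting the outcome, the pooled figure is confounded, and the within-stratum comparison is the causal one.
Standardising Dr. Murphy to the population case severity mix: 0.357·1/52 + 0.333·38/133 + 0.310·93/215 = 0.236.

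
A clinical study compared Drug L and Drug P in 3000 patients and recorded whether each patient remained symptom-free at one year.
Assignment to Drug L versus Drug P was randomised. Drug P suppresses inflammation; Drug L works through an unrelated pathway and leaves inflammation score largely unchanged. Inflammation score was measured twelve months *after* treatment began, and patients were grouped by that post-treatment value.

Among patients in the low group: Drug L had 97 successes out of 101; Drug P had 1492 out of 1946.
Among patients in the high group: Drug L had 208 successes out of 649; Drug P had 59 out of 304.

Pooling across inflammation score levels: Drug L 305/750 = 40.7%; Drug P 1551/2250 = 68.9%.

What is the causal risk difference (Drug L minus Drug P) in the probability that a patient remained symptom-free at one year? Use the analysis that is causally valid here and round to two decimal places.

-0.28

The inflammation score-specific comparison favours Drug L throughout, but the pooled figures favour Drug P. The question is whether to condition on inflammation score.
Because the drug influences inflammation score, inflammation score is a post-treatment mediator, not a confounder. Stratifying on it would bias the estimate; the causal effect is the crude pooled difference.
The causal difference is the pooled difference: 0.407 − 0.689 = -0.283.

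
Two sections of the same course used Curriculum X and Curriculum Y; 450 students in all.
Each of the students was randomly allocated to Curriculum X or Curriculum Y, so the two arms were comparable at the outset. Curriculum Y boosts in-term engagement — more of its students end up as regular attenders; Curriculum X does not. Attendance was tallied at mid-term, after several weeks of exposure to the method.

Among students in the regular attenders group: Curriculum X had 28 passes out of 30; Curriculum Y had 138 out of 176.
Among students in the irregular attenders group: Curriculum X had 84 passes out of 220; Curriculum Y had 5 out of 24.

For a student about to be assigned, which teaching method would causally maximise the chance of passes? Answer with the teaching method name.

Curriculum Y

The stratified and pooled comparisons disagree (Curriculum X wins within each mid-term attendance; Curriculum Y wins overall), so the answer turns on the causal role of mid-term attendance.
Because the teaching method influences mid-term attendance, mid-term attendance is a post-treatment mediator, not a confounder. Stratifying on it would bias the estimate; the causal effect is the crude pooled difference.
Pooled: Curriculum X 44.8% vs Curriculum Y 71.5%; Curriculum Y is higher overall.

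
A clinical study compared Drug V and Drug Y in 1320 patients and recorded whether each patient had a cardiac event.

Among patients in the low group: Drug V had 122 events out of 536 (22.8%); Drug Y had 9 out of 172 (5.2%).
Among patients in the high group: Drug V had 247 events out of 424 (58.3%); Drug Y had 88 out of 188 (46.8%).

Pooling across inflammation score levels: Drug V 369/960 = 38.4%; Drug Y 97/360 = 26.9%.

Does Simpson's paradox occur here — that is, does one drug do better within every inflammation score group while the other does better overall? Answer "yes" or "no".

Within each inflammation score level (low 22.8% vs 5.2%; high 58.3% vs 46.8%), Drug Y has the lower rate every time. Pooled: 38.4% vs 26.9% — Drug Y has the lower rate overall. They agree.

no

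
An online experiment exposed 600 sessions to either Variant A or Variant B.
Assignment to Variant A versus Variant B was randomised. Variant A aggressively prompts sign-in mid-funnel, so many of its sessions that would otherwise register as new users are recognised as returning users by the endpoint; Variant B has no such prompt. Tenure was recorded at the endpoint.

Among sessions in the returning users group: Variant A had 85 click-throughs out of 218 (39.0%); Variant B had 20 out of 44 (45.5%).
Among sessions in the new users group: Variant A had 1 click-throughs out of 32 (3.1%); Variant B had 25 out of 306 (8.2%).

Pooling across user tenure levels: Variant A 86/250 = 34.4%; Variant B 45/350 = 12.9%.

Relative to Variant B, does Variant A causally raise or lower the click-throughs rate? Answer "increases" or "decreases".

increases

The user tenure-specific comparison favours Variant B throughout, but the pooled figures favour Variant A. The question is whether to condition on user tenure.
User tenure is recorded after the variant and is itself shifted by it — it sits on the causal path from variant to outcome. Conditioning on a mediator would strip out part of the effect we want; the pooled comparison gives the total causal effect.
Pooled: Variant A 34.4% vs Variant B 12.9%; Variant A is higher overall.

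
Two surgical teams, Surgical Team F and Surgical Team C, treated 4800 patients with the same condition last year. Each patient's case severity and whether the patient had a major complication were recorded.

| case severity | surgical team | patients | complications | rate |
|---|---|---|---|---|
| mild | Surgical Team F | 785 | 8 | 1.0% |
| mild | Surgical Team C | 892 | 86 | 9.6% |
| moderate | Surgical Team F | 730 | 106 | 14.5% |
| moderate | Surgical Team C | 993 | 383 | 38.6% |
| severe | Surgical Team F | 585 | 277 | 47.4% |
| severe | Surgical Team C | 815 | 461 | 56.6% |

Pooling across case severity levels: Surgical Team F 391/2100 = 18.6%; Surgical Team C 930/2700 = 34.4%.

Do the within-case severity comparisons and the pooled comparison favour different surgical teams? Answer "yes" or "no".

no

Within each case severity level (mild 1.0% vs 9.6%; moderate 14.5% vs 38.6%; severe 47.4% vs 56.6%), Surgical Team F has the lower rate every time. Pooled: 18.6% vs 34.4% — Surgical Team F has the lower rate overall. They agree.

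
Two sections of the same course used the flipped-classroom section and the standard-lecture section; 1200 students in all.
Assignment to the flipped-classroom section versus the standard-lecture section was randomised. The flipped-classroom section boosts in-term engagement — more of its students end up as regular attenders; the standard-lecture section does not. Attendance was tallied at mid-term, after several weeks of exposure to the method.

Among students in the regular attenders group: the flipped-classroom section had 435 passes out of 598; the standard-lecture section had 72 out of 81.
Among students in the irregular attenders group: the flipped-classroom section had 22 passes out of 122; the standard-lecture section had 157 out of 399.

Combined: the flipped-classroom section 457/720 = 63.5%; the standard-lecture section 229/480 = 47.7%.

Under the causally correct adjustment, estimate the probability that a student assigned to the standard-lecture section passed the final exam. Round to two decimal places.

0.48

Stratifying would compare teaching methods among students the teaching methods themselves sorted into mid-term attendance groups — a form of selection on an intermediate. The unconditioned pooled rates give the total causal effect.
So P(outcome | do(the standard-lecture section)) is just the pooled rate for the standard-lecture section: 229/480 = 0.477.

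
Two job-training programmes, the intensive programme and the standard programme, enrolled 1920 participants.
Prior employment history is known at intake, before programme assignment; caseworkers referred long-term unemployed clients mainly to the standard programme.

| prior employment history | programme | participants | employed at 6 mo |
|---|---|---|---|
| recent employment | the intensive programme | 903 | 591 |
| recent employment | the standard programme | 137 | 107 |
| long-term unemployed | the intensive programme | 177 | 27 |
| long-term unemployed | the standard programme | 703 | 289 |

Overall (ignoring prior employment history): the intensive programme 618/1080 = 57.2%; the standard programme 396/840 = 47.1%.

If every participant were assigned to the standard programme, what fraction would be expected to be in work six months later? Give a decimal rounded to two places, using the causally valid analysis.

0.61

Nothing the programme does changes prior employment history; the imbalance is an allocation artefact. With prior employment history also predicting the outcome, the pooled figure is confounded, and the within-stratum comparison is the causal one.
Standardising the standard programme to the population prior employment history mix: 0.542·107/137 + 0.458·289/703 = 0.611.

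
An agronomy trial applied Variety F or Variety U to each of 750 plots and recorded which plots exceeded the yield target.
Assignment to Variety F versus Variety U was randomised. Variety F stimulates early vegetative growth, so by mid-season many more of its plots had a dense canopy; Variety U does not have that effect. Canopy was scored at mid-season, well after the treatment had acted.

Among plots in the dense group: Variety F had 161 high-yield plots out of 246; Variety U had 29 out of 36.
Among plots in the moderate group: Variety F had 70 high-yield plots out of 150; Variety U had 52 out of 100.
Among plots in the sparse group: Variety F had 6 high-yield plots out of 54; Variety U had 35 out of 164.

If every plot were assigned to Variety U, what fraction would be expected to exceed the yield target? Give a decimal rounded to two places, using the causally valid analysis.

Within every mid-season canopy level Variety U has the higher rate, yet pooled Variety F does — Simpson's reversal.
Because the variety influences mid-season canopy, mid-season canopy is a post-treatment mediator, not a confounder. Stratifying on it would bias the estimate; the causal effect is the crude pooled difference.
So P(outcome | do(Variety U)) is just the pooled rate for Variety U: 116/300 = 0.387.

0.39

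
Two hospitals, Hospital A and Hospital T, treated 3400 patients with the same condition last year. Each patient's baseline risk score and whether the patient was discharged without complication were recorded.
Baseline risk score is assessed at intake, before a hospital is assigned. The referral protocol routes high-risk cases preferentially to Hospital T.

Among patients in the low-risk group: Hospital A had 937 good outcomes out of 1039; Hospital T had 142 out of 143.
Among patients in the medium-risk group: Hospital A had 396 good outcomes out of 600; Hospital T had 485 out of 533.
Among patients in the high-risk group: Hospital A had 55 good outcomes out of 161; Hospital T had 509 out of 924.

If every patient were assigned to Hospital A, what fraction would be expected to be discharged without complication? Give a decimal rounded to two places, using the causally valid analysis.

0.64

Baseline risk score differs across hospitals for reasons unrelated to any effect of the hospital itself, and it separately predicts the outcome — a classic confounder. We must compare within baseline risk score levels.
Standardising Hospital A to the population baseline risk score mix: 0.348·937/1039 + 0.333·396/600 + 0.319·55/161 = 0.642.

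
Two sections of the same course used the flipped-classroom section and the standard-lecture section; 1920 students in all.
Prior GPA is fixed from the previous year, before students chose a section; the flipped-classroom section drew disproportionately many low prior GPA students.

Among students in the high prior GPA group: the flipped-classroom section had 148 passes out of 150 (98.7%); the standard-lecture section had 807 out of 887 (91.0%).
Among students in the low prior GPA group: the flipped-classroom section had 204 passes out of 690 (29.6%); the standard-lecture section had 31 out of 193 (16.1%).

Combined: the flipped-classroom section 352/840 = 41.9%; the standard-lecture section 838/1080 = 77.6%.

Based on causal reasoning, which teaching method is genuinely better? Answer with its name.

Since prior GPA band is a pre-existing factor (not a product of the teaching method) and it affects the outcome on its own, it is a confounder. The stratified rates, not the pooled rate, identify the causal effect.
Within each level — high prior GPA: 98.7% vs 91.0%; low prior GPA: 29.6% vs 16.1% — the flipped-classroom section is higher every time.

the flipped-classroom section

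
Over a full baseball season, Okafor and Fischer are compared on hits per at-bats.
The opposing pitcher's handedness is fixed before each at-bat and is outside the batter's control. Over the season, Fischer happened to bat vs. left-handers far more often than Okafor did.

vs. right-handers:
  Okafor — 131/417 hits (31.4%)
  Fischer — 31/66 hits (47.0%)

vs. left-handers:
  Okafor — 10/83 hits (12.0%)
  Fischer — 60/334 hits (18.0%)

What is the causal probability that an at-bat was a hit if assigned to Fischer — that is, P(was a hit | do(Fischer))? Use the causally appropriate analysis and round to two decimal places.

Pitcher handedness is set before the player has any effect — it is not caused by the player — and it independently drives the outcome. That makes it a confounder, so the causal comparison is within pitcher handedness levels.
Standardising Fischer to the population pitcher handedness mix: 0.537·31/66 + 0.463·60/334 = 0.335.

0.34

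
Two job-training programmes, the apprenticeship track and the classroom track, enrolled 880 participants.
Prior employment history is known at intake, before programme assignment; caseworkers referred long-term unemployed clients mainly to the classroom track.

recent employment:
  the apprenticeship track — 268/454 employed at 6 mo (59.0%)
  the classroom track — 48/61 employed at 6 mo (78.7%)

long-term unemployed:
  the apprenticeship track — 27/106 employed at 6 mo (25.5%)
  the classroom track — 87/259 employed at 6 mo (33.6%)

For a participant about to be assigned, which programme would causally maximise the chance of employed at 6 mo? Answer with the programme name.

Within every prior employment history level the classroom track has the higher rate, yet pooled the apprenticeship track does — Simpson's reversal.
Since prior employment history is a pre-existing factor (not a product of the programme) and it affects the outcome on its own, it is a confounder. The stratified rates, not the pooled rate, identify the causal effect.
Within each level — recent employment: 59.0% vs 78.7%; long-term unemployed: 25.5% vs 33.6% — the classroom track is higher every time.

the classroom track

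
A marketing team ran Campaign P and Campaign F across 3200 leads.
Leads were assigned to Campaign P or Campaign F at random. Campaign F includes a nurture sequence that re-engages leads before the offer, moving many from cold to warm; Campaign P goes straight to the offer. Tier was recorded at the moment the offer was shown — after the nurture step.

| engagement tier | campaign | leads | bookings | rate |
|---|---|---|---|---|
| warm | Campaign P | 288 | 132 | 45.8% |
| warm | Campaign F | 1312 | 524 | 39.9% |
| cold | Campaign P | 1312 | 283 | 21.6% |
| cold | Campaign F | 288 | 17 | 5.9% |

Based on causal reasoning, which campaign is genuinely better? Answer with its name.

Campaign F

The engagement tier-specific comparison favours Campaign P throughout, but the pooled figures favour Campaign F. The question is whether to condition on engagement tier.
Because the campaign influences engagement tier, engagement tier is a post-treatment mediator, not a confounder. Stratifying on it would bias the estimate; the causal effect is the crude pooled difference.
Pooled: Campaign P 25.9% vs Campaign F 33.8%; Campaign F is higher overall.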